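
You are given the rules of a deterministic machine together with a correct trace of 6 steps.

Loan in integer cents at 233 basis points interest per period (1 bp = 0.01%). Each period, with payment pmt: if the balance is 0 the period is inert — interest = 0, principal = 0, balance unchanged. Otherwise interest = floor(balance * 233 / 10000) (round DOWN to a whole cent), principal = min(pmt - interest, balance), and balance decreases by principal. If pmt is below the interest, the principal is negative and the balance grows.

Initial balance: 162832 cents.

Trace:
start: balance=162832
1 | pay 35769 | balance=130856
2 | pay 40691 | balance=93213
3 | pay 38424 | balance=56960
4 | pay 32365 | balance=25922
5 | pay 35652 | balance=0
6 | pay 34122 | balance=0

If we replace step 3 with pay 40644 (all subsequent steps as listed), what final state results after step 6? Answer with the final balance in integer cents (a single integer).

(re-executing from step 3 with the substitution; state before step 3: balance=93213)
3 | pay 40644 | balance=54740
4 | pay 32365 | balance=23650
5 | pay 35652 | balance=0
6 | pay 34122 | balance=0

0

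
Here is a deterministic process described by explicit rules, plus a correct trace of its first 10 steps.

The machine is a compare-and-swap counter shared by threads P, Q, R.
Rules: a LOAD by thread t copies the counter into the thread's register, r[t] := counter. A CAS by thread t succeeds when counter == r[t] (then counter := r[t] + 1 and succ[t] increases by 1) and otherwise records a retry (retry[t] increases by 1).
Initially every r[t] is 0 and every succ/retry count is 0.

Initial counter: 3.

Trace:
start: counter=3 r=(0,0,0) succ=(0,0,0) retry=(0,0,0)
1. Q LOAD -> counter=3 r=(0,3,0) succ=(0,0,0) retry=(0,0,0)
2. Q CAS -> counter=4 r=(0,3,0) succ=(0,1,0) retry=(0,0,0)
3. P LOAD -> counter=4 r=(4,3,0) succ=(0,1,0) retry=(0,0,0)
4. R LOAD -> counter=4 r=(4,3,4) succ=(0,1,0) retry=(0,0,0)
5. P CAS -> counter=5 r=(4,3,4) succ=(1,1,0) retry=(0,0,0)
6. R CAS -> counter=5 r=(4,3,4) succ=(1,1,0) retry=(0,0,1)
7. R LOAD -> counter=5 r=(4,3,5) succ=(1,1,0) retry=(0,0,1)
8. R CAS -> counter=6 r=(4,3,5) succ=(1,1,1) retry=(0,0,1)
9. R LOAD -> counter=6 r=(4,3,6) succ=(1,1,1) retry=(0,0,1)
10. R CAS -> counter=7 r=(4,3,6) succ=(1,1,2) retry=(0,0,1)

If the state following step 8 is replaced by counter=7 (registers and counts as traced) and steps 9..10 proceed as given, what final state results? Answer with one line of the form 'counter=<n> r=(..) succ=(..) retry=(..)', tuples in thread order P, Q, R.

counter=8 r=(4,3,7) succ=(1,1,2) retry=(0,0,1)

state after step 8 := counter=7 r=(4,3,5) succ=(1,1,1) retry=(0,0,1)
9. R LOAD -> counter=7 r=(4,3,7) succ=(1,1,1) retry=(0,0,1)
10. R CAS -> counter=8 r=(4,3,7) succ=(1,1,2) retry=(0,0,1)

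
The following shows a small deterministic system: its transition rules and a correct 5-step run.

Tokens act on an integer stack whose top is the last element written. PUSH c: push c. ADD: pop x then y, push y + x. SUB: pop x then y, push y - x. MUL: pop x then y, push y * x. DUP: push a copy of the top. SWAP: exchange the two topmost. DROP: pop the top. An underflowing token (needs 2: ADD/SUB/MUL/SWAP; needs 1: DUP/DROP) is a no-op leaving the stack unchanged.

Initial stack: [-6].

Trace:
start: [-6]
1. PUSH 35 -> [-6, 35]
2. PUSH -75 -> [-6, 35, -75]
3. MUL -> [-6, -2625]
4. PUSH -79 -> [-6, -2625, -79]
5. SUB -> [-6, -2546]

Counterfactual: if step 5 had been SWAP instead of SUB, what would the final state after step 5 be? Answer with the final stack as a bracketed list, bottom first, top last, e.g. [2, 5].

[-6, -79, -2625]

(re-executing from step 5 with the substitution; state before step 5: [-6, -2625, -79])
5. SWAP -> [-6, -79, -2625]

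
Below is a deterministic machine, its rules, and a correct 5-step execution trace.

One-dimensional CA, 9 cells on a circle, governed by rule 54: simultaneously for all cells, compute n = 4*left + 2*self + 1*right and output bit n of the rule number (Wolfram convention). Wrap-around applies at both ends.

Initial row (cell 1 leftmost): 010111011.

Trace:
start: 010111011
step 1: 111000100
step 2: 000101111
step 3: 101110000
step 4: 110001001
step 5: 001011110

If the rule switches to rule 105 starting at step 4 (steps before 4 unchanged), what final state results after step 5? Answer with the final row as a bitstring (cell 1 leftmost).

(re-executing steps 4..5 under rule 105; state before step 4: 101110000)
step 4: 011010110
step 5: 011101110

011101110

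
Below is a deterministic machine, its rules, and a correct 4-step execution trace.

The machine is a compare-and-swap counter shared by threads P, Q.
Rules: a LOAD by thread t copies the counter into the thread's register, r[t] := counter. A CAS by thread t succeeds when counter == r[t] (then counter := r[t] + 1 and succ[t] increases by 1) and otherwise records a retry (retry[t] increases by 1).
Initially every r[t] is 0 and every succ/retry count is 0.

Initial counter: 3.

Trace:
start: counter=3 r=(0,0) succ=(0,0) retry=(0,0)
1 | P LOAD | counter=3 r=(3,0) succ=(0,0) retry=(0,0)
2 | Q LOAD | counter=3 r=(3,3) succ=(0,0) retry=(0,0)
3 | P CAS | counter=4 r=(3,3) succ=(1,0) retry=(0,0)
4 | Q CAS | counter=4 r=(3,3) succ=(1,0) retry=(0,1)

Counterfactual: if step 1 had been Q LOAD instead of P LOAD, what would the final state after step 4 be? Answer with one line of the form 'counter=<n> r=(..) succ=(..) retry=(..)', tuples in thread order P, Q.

(re-executing from step 1 with the substitution; state before step 1: counter=3 r=(0,0) succ=(0,0) retry=(0,0))
1 | Q LOAD | counter=3 r=(0,3) succ=(0,0) retry=(0,0)
2 | Q LOAD | counter=3 r=(0,3) succ=(0,0) retry=(0,0)
3 | P CAS | counter=3 r=(0,3) succ=(0,0) retry=(1,0)
4 | Q CAS | counter=4 r=(0,3) succ=(0,1) retry=(1,0)

counter=4 r=(0,3) succ=(0,1) retry=(1,0)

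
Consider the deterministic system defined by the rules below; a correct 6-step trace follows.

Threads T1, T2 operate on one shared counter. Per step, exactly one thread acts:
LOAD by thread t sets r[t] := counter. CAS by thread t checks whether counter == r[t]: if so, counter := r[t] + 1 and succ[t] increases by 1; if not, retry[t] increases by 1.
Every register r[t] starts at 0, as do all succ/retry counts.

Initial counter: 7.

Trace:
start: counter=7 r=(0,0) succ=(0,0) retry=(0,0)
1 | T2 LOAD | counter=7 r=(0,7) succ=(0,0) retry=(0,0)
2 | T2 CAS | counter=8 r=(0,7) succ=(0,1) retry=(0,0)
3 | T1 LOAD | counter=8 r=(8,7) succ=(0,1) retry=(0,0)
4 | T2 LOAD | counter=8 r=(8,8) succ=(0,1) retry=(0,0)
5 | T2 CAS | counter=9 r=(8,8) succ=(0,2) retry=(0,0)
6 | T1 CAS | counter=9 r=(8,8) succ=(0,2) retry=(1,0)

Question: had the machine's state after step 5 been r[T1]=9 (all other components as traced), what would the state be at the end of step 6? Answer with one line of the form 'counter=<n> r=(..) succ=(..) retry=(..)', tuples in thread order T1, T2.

state after step 5 := counter=9 r=(9,8) succ=(0,2) retry=(0,0)
6 | T1 CAS | counter=10 r=(9,8) succ=(1,2) retry=(0,0)

counter=10 r=(9,8) succ=(1,2) retry=(0,0)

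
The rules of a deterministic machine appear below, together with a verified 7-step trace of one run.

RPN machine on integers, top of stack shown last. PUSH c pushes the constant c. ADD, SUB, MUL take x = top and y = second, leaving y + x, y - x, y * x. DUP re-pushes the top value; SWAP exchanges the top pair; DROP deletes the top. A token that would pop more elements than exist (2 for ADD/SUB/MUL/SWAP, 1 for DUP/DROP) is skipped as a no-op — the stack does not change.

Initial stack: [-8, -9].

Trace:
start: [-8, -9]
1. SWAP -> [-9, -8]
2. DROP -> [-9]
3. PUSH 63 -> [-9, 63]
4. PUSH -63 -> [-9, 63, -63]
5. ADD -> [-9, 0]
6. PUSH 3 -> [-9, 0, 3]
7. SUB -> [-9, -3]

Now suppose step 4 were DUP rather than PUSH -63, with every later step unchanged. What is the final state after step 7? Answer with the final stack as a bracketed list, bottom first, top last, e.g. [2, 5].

[-9, 123]

(re-executing from step 4 with the substitution; state before step 4: [-9, 63])
4. DUP -> [-9, 63, 63]
5. ADD -> [-9, 126]
6. PUSH 3 -> [-9, 126, 3]
7. SUB -> [-9, 123]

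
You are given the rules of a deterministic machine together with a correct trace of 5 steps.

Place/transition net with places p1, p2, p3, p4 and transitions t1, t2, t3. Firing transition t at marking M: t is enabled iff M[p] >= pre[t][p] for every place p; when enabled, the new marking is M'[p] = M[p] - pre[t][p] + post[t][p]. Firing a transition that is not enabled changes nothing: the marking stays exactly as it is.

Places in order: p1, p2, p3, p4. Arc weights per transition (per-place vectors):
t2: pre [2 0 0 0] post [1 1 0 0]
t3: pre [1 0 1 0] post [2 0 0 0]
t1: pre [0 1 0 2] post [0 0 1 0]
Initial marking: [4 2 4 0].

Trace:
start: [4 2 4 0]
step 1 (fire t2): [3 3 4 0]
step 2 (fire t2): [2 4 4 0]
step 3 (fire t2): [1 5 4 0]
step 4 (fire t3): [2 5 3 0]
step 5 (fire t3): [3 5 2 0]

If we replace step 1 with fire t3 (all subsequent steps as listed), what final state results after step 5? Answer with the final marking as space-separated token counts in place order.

5 4 1 0

(re-executing from step 1 with the substitution; state before step 1: [4 2 4 0])
step 1 (fire t3): [5 2 3 0]
step 2 (fire t2): [4 3 3 0]
step 3 (fire t2): [3 4 3 0]
step 4 (fire t3): [4 4 2 0]
step 5 (fire t3): [5 4 1 0]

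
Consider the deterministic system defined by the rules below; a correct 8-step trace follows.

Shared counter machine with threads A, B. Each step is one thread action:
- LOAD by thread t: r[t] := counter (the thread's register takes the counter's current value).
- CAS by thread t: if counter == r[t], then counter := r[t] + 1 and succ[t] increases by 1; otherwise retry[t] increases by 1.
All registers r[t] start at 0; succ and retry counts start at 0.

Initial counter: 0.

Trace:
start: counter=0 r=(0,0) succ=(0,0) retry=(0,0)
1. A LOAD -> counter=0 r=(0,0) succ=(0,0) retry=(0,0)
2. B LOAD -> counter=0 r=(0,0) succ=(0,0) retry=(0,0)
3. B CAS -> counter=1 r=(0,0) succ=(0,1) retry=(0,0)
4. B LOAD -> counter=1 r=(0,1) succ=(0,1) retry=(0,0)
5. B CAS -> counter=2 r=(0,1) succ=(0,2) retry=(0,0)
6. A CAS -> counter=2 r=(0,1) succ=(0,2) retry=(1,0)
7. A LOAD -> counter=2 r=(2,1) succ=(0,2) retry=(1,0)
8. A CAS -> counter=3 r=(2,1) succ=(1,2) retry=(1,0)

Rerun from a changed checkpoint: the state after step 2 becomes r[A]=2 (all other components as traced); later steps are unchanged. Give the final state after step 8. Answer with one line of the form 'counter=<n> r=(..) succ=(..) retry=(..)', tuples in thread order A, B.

state after step 2 := counter=0 r=(2,0) succ=(0,0) retry=(0,0)
3. B CAS -> counter=1 r=(2,0) succ=(0,1) retry=(0,0)
4. B LOAD -> counter=1 r=(2,1) succ=(0,1) retry=(0,0)
5. B CAS -> counter=2 r=(2,1) succ=(0,2) retry=(0,0)
6. A CAS -> counter=3 r=(2,1) succ=(1,2) retry=(0,0)
7. A LOAD -> counter=3 r=(3,1) succ=(1,2) retry=(0,0)
8. A CAS -> counter=4 r=(3,1) succ=(2,2) retry=(0,0)

counter=4 r=(3,1) succ=(2,2) retry=(0,0)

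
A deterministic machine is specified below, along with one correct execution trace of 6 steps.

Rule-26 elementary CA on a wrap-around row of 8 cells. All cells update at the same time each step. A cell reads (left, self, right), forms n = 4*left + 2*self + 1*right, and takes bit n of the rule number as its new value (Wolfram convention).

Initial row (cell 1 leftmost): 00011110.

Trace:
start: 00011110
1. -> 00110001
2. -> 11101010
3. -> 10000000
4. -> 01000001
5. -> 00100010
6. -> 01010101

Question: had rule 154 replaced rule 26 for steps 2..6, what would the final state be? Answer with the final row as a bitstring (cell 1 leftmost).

(re-executing steps 2..6 under rule 154; state before step 2: 00110001)
2. -> 11101010
3. -> 11000000
4. -> 10100001
5. -> 00010011
6. -> 10101110

10101110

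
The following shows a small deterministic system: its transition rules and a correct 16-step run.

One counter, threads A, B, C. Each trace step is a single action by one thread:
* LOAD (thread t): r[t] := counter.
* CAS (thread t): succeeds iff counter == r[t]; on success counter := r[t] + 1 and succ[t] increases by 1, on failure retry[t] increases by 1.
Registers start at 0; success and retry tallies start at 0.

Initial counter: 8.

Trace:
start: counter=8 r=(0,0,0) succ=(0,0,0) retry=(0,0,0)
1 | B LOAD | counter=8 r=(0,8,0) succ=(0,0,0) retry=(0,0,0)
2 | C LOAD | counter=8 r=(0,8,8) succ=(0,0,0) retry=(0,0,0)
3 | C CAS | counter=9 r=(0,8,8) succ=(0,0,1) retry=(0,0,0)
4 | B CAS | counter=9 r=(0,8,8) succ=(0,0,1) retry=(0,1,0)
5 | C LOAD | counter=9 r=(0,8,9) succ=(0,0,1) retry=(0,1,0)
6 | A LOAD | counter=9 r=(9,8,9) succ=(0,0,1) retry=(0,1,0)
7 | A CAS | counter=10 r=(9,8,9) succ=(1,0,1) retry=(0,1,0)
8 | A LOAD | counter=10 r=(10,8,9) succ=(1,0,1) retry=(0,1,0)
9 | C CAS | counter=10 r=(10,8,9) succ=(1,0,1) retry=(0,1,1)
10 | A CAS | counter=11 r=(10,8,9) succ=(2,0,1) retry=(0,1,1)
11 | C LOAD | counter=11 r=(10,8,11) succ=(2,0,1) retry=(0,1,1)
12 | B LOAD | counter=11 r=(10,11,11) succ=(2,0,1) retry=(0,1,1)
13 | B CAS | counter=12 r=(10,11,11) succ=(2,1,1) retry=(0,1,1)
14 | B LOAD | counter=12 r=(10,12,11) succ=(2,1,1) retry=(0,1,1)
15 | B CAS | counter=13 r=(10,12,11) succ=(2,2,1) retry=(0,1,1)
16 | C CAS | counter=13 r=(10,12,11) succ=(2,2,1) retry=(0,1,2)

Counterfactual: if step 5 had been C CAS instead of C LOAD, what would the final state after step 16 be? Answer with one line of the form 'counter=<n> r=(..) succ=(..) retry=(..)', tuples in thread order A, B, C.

(re-executing from step 5 with the substitution; state before step 5: counter=9 r=(0,8,8) succ=(0,0,1) retry=(0,1,0))
5 | C CAS | counter=9 r=(0,8,8) succ=(0,0,1) retry=(0,1,1)
6 | A LOAD | counter=9 r=(9,8,8) succ=(0,0,1) retry=(0,1,1)
7 | A CAS | counter=10 r=(9,8,8) succ=(1,0,1) retry=(0,1,1)
8 | A LOAD | counter=10 r=(10,8,8) succ=(1,0,1) retry=(0,1,1)
9 | C CAS | counter=10 r=(10,8,8) succ=(1,0,1) retry=(0,1,2)
10 | A CAS | counter=11 r=(10,8,8) succ=(2,0,1) retry=(0,1,2)
11 | C LOAD | counter=11 r=(10,8,11) succ=(2,0,1) retry=(0,1,2)
12 | B LOAD | counter=11 r=(10,11,11) succ=(2,0,1) retry=(0,1,2)
13 | B CAS | counter=12 r=(10,11,11) succ=(2,1,1) retry=(0,1,2)
14 | B LOAD | counter=12 r=(10,12,11) succ=(2,1,1) retry=(0,1,2)
15 | B CAS | counter=13 r=(10,12,11) succ=(2,2,1) retry=(0,1,2)
16 | C CAS | counter=13 r=(10,12,11) succ=(2,2,1) retry=(0,1,3)

counter=13 r=(10,12,11) succ=(2,2,1) retry=(0,1,3)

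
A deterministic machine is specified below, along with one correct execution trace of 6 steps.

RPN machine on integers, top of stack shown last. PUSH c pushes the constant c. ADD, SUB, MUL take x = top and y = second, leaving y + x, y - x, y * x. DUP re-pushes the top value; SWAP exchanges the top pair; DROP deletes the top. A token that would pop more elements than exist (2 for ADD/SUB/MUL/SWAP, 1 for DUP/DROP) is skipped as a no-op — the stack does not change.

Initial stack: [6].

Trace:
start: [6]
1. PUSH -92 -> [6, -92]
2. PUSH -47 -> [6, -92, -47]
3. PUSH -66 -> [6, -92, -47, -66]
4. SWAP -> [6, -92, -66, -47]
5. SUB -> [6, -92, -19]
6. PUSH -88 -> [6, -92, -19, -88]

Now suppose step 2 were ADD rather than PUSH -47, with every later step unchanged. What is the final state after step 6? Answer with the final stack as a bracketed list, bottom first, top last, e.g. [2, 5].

[20, -88]

(re-executing from step 2 with the substitution; state before step 2: [6, -92])
2. ADD -> [-86]
3. PUSH -66 -> [-86, -66]
4. SWAP -> [-66, -86]
5. SUB -> [20]
6. PUSH -88 -> [20, -88]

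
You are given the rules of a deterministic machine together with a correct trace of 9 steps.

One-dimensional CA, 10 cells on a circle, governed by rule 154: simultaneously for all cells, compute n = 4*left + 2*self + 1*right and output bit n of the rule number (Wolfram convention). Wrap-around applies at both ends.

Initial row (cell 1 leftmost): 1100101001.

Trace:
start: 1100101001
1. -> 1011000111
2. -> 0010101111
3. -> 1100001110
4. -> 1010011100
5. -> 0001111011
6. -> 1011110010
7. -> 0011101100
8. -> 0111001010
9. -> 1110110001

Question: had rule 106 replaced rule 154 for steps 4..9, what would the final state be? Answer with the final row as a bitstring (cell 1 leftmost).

(re-executing steps 4..9 under rule 106; state before step 4: 1100001110)
4. -> 1100011011
5. -> 0100111110
6. -> 1001100010
7. -> 0011100101
8. -> 0110101010
9. -> 1111010100

1111010100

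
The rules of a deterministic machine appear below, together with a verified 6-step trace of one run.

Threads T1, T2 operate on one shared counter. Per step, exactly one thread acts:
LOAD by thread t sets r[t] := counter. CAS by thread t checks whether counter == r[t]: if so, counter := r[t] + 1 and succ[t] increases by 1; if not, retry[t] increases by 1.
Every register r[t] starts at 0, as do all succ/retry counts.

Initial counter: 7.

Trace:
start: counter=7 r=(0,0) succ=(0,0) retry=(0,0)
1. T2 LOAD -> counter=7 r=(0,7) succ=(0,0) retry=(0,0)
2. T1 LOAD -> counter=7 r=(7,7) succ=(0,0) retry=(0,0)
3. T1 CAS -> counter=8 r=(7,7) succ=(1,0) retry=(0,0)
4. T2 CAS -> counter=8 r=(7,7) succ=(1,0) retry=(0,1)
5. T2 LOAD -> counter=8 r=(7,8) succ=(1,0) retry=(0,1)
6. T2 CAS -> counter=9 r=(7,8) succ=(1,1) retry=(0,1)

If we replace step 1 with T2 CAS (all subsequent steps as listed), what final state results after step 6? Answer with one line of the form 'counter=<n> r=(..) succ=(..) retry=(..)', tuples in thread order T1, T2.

(re-executing from step 1 with the substitution; state before step 1: counter=7 r=(0,0) succ=(0,0) retry=(0,0))
1. T2 CAS -> counter=7 r=(0,0) succ=(0,0) retry=(0,1)
2. T1 LOAD -> counter=7 r=(7,0) succ=(0,0) retry=(0,1)
3. T1 CAS -> counter=8 r=(7,0) succ=(1,0) retry=(0,1)
4. T2 CAS -> counter=8 r=(7,0) succ=(1,0) retry=(0,2)
5. T2 LOAD -> counter=8 r=(7,8) succ=(1,0) retry=(0,2)
6. T2 CAS -> counter=9 r=(7,8) succ=(1,1) retry=(0,2)

counter=9 r=(7,8) succ=(1,1) retry=(0,2)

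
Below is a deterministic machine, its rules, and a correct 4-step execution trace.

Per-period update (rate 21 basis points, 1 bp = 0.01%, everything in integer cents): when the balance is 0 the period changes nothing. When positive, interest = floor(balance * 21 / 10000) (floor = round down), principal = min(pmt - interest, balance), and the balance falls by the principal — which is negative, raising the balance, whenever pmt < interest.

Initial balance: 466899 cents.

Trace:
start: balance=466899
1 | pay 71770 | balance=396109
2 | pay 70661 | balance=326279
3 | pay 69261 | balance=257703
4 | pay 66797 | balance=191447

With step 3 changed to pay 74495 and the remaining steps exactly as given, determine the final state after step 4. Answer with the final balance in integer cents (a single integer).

(re-executing from step 3 with the substitution; state before step 3: balance=326279)
3 | pay 74495 | balance=252469
4 | pay 66797 | balance=186202

186202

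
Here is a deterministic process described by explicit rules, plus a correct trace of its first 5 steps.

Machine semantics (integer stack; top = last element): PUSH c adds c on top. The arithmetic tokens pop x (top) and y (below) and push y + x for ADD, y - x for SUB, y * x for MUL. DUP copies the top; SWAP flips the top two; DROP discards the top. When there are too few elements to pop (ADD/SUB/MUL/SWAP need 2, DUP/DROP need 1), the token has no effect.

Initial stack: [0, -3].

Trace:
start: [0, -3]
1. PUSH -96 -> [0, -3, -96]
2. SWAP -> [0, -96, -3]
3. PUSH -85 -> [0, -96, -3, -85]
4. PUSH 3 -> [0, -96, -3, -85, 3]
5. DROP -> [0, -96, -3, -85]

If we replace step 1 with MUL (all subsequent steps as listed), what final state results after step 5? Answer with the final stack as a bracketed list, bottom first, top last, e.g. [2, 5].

[0, -85]

(re-executing from step 1 with the substitution; state before step 1: [0, -3])
1. MUL -> [0]
2. SWAP -> [0]
3. PUSH -85 -> [0, -85]
4. PUSH 3 -> [0, -85, 3]
5. DROP -> [0, -85]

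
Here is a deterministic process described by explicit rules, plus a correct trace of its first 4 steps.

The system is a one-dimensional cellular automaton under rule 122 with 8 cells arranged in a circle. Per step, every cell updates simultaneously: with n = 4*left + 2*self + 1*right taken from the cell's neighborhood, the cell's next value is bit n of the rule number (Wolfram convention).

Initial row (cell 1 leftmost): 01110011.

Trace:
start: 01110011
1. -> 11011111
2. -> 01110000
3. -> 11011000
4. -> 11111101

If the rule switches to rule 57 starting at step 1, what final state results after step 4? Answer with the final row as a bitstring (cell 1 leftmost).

(re-executing steps 1..4 under rule 57; state before step 1: 01110011)
1. -> 11001010
2. -> 10100101
3. -> 01010011
4. -> 10101010

10101010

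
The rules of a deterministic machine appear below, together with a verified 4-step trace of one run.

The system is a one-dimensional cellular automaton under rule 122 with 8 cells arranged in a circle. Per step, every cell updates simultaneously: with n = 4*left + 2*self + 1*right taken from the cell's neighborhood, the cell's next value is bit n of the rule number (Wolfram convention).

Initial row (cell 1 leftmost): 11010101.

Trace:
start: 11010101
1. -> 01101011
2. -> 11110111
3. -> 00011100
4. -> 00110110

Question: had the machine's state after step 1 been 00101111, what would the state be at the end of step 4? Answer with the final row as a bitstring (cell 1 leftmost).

state after step 1 := 00101111
2. -> 11011001
3. -> 01111111
4. -> 11000001

11000001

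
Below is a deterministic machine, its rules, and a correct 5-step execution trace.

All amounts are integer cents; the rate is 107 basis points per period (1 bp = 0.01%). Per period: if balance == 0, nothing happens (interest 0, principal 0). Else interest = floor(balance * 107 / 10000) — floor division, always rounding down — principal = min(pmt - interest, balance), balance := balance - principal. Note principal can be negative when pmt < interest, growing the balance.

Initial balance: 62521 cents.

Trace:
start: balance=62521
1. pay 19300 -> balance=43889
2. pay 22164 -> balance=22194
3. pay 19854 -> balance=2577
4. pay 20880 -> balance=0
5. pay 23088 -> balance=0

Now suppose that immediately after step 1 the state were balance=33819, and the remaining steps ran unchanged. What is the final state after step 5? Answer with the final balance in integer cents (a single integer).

state after step 1 := balance=33819
2. pay 22164 -> balance=12016
3. pay 19854 -> balance=0
4. pay 20880 -> balance=0
5. pay 23088 -> balance=0

0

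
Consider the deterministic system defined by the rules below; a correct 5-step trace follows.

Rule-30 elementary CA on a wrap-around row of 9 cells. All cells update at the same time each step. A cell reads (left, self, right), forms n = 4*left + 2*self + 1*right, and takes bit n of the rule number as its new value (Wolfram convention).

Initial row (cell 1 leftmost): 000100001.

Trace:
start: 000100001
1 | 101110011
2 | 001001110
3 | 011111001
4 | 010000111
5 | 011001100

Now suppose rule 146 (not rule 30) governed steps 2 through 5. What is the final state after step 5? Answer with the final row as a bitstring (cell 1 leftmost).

101010010

(re-executing steps 2..5 under rule 146; state before step 2: 101110011)
2 | 000101101
3 | 101000000
4 | 000100001
5 | 101010010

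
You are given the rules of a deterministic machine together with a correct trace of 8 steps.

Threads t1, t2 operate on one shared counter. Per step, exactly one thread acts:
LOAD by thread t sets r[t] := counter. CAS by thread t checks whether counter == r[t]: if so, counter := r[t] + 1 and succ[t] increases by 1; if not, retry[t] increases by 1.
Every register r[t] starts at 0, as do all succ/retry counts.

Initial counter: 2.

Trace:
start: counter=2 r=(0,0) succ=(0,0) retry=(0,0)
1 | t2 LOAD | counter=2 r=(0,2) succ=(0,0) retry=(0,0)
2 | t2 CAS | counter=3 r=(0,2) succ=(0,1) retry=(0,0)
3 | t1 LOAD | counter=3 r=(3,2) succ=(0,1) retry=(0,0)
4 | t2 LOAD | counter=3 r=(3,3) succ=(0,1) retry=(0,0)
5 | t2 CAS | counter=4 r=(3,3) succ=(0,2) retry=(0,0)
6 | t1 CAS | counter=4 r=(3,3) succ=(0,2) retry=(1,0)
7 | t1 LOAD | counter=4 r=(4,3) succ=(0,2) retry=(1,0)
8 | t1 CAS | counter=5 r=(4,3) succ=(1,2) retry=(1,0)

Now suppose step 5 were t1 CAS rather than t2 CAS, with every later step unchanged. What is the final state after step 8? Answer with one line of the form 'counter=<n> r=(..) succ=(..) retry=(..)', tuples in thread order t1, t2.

(re-executing from step 5 with the substitution; state before step 5: counter=3 r=(3,3) succ=(0,1) retry=(0,0))
5 | t1 CAS | counter=4 r=(3,3) succ=(1,1) retry=(0,0)
6 | t1 CAS | counter=4 r=(3,3) succ=(1,1) retry=(1,0)
7 | t1 LOAD | counter=4 r=(4,3) succ=(1,1) retry=(1,0)
8 | t1 CAS | counter=5 r=(4,3) succ=(2,1) retry=(1,0)

counter=5 r=(4,3) succ=(2,1) retry=(1,0)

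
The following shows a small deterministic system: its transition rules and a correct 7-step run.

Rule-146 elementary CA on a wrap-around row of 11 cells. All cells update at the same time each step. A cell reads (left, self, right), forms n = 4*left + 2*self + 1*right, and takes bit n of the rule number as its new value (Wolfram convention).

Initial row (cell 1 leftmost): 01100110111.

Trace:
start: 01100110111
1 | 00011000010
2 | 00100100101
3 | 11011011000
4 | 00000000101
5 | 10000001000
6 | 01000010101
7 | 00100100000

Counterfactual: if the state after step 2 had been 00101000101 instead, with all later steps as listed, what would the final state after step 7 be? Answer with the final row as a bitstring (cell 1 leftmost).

state after step 2 := 00101000101
3 | 11000101000
4 | 00101000101
5 | 11000101000
6 | 00101000101
7 | 11000101000

11000101000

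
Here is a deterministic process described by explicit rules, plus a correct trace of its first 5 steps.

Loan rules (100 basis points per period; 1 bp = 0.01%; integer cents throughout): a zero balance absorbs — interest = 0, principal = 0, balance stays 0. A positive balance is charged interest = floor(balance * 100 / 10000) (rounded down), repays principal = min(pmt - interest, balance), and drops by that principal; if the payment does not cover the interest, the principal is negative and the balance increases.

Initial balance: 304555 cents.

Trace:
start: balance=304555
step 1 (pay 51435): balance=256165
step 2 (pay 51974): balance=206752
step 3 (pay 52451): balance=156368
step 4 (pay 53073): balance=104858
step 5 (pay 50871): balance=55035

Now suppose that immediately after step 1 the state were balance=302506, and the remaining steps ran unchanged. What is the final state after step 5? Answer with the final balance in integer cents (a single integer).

103259

state after step 1 := balance=302506
step 2 (pay 51974): balance=253557
step 3 (pay 52451): balance=203641
step 4 (pay 53073): balance=152604
step 5 (pay 50871): balance=103259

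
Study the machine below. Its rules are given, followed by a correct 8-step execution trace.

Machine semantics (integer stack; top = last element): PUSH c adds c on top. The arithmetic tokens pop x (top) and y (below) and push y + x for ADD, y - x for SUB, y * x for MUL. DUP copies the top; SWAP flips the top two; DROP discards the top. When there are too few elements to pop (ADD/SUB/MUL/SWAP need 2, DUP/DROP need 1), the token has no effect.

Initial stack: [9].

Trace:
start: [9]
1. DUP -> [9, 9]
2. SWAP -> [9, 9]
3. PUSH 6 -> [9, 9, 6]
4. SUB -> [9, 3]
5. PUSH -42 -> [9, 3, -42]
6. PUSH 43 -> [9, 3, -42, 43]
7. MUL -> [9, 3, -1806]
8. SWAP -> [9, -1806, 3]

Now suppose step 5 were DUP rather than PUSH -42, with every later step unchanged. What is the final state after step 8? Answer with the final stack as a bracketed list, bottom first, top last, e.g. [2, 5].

[9, 129, 3]

(re-executing from step 5 with the substitution; state before step 5: [9, 3])
5. DUP -> [9, 3, 3]
6. PUSH 43 -> [9, 3, 3, 43]
7. MUL -> [9, 3, 129]
8. SWAP -> [9, 129, 3]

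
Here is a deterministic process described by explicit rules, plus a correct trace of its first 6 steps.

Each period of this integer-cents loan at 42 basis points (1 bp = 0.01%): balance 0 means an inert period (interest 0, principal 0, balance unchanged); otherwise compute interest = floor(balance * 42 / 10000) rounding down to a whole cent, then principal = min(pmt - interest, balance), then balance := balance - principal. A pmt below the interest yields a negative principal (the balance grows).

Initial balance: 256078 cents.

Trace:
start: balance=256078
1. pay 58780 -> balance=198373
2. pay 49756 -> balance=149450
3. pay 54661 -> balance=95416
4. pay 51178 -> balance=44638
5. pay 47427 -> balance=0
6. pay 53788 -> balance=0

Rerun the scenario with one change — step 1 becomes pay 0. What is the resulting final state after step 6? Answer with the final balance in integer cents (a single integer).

(re-executing from step 1 with the substitution; state before step 1: balance=256078)
1. pay 0 -> balance=257153
2. pay 49756 -> balance=208477
3. pay 54661 -> balance=154691
4. pay 51178 -> balance=104162
5. pay 47427 -> balance=57172
6. pay 53788 -> balance=3624

3624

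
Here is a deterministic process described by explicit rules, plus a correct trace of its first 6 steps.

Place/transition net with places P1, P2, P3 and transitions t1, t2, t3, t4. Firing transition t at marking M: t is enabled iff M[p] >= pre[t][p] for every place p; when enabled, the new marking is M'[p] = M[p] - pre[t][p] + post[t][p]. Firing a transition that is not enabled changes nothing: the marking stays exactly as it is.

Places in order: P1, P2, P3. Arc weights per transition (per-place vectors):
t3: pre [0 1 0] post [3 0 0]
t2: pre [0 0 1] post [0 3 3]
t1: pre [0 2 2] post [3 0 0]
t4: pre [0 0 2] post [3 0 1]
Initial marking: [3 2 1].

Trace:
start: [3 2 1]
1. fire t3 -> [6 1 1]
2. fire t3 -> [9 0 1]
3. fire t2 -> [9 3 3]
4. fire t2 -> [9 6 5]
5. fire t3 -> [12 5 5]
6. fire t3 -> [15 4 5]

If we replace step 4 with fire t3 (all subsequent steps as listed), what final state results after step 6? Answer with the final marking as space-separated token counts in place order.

18 0 3

(re-executing from step 4 with the substitution; state before step 4: [9 3 3])
4. fire t3 -> [12 2 3]
5. fire t3 -> [15 1 3]
6. fire t3 -> [18 0 3]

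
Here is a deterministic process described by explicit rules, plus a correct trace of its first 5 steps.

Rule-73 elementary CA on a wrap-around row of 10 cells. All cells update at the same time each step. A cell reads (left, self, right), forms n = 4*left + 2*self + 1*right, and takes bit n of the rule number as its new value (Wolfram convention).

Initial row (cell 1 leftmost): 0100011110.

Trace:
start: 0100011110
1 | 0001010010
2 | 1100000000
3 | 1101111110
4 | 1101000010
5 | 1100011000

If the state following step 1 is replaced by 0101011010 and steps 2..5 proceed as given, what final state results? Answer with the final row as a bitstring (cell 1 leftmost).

state after step 1 := 0101011010
2 | 0000011000
3 | 1111011011
4 | 0001011010
5 | 1100011000

1100011000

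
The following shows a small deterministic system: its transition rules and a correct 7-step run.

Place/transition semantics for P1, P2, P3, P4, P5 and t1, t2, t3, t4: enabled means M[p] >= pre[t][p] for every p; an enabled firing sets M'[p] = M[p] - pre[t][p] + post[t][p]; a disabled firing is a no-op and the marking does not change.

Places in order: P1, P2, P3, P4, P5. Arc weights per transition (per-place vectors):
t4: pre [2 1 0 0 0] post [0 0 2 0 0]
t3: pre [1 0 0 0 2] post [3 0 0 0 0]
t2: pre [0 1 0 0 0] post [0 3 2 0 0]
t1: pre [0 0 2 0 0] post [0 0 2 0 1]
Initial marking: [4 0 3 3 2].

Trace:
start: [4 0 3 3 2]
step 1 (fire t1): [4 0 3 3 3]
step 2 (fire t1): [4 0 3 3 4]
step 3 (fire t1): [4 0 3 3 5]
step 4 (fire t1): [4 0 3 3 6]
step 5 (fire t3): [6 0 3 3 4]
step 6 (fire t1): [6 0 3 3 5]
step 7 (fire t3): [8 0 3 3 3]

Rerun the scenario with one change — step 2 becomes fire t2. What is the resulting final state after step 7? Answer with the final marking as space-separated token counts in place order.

8 0 3 3 2

(re-executing from step 2 with the substitution; state before step 2: [4 0 3 3 3])
step 2 (fire t2): [4 0 3 3 3]
step 3 (fire t1): [4 0 3 3 4]
step 4 (fire t1): [4 0 3 3 5]
step 5 (fire t3): [6 0 3 3 3]
step 6 (fire t1): [6 0 3 3 4]
step 7 (fire t3): [8 0 3 3 2]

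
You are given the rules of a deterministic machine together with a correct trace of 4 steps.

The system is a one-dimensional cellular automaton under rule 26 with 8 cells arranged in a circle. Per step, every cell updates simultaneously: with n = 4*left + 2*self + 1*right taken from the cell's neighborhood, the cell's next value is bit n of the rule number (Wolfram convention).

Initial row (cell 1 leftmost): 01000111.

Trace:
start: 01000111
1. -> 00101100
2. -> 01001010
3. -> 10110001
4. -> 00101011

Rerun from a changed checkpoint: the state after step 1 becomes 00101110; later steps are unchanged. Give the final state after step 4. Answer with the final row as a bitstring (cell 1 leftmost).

state after step 1 := 00101110
2. -> 01001001
3. -> 00110110
4. -> 01100101

01100101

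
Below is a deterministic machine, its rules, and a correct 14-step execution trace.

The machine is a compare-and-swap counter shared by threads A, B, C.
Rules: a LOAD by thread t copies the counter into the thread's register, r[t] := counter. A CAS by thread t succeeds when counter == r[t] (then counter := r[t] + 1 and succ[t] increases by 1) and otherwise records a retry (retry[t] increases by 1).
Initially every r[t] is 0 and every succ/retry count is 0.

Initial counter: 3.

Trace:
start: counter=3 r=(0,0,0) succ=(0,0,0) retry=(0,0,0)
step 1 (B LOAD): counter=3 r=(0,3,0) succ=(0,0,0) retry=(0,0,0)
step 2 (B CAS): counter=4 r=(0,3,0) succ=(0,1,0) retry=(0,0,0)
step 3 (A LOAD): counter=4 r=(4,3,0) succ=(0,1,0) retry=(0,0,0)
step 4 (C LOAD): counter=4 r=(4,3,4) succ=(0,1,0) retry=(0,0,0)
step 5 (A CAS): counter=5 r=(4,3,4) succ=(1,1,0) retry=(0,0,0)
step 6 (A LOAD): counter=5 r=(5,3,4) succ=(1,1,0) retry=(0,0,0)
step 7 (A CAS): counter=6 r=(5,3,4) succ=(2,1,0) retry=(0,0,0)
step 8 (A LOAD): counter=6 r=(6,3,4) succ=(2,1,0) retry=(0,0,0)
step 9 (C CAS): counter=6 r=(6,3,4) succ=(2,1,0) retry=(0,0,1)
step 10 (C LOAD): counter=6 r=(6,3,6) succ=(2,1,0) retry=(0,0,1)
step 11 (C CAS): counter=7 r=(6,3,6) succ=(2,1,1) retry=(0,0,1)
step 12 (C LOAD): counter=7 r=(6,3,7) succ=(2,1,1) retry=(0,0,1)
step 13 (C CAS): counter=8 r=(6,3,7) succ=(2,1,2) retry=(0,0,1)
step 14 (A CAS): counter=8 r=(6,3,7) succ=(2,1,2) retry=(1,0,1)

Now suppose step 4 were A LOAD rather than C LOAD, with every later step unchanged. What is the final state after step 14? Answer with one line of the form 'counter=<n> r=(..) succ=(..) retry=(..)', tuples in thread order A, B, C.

(re-executing from step 4 with the substitution; state before step 4: counter=4 r=(4,3,0) succ=(0,1,0) retry=(0,0,0))
step 4 (A LOAD): counter=4 r=(4,3,0) succ=(0,1,0) retry=(0,0,0)
step 5 (A CAS): counter=5 r=(4,3,0) succ=(1,1,0) retry=(0,0,0)
step 6 (A LOAD): counter=5 r=(5,3,0) succ=(1,1,0) retry=(0,0,0)
step 7 (A CAS): counter=6 r=(5,3,0) succ=(2,1,0) retry=(0,0,0)
step 8 (A LOAD): counter=6 r=(6,3,0) succ=(2,1,0) retry=(0,0,0)
step 9 (C CAS): counter=6 r=(6,3,0) succ=(2,1,0) retry=(0,0,1)
step 10 (C LOAD): counter=6 r=(6,3,6) succ=(2,1,0) retry=(0,0,1)
step 11 (C CAS): counter=7 r=(6,3,6) succ=(2,1,1) retry=(0,0,1)
step 12 (C LOAD): counter=7 r=(6,3,7) succ=(2,1,1) retry=(0,0,1)
step 13 (C CAS): counter=8 r=(6,3,7) succ=(2,1,2) retry=(0,0,1)
step 14 (A CAS): counter=8 r=(6,3,7) succ=(2,1,2) retry=(1,0,1)

counter=8 r=(6,3,7) succ=(2,1,2) retry=(1,0,1)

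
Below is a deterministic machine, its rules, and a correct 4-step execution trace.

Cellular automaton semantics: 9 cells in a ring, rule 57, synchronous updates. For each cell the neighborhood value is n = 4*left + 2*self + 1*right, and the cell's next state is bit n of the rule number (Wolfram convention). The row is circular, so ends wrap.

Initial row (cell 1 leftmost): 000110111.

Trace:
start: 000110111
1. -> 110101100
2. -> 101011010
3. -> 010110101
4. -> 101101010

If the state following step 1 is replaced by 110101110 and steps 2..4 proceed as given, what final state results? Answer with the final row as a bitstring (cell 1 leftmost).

101101010

state after step 1 := 110101110
2. -> 101011001
3. -> 010110101
4. -> 101101010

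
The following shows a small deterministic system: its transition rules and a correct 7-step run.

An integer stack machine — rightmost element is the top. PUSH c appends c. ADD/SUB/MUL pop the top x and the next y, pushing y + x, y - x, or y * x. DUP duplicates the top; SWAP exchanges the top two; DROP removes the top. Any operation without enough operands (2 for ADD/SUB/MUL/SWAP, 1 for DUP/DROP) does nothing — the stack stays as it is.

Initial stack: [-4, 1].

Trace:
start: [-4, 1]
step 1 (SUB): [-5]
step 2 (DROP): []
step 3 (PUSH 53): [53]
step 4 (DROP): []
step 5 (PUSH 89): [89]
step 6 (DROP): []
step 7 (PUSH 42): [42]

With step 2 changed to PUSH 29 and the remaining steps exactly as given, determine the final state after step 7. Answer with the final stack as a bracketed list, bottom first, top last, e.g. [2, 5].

(re-executing from step 2 with the substitution; state before step 2: [-5])
step 2 (PUSH 29): [-5, 29]
step 3 (PUSH 53): [-5, 29, 53]
step 4 (DROP): [-5, 29]
step 5 (PUSH 89): [-5, 29, 89]
step 6 (DROP): [-5, 29]
step 7 (PUSH 42): [-5, 29, 42]

[-5, 29, 42]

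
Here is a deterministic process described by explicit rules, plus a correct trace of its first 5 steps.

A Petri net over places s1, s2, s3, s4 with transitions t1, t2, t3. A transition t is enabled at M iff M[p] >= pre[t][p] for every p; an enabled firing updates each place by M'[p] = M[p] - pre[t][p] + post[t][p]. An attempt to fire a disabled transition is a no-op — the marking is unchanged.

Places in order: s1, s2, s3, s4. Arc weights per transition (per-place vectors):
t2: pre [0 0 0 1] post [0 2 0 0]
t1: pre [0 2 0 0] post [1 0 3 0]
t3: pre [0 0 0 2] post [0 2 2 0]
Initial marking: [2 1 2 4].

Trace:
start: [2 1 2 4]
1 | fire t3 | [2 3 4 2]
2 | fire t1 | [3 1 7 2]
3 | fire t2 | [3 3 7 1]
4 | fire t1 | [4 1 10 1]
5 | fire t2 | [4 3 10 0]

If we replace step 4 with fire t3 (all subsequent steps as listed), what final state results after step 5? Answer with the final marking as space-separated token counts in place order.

(re-executing from step 4 with the substitution; state before step 4: [3 3 7 1])
4 | fire t3 | [3 3 7 1]
5 | fire t2 | [3 5 7 0]

3 5 7 0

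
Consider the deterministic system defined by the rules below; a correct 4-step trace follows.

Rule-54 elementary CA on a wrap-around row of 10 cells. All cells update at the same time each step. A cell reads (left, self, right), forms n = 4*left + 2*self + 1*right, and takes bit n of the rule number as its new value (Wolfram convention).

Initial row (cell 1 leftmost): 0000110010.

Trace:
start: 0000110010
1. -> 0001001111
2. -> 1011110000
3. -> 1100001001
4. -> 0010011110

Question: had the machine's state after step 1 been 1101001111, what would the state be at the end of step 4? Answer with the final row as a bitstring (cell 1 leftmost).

1110011100

state after step 1 := 1101001111
2. -> 0011110000
3. -> 0100001000
4. -> 1110011100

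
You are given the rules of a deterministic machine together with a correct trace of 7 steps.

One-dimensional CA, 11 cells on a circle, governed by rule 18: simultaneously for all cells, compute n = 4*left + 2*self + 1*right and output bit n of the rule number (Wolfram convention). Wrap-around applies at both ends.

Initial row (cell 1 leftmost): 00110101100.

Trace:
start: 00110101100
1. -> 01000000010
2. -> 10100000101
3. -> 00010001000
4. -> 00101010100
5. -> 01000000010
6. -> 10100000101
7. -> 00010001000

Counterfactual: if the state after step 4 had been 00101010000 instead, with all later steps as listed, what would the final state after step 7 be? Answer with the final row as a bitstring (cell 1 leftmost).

state after step 4 := 00101010000
5. -> 01000001000
6. -> 10100010100
7. -> 00010100011

00010100011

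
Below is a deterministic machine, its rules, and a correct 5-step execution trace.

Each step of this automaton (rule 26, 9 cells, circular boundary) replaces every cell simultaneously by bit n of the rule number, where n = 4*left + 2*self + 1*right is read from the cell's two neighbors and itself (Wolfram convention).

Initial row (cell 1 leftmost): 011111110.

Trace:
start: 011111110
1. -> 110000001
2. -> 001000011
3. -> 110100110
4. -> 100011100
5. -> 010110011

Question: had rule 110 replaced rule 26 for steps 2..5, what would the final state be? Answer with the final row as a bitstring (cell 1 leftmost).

(re-executing steps 2..5 under rule 110; state before step 2: 110000001)
2. -> 010000011
3. -> 110000111
4. -> 010001100
5. -> 110011100

110011100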